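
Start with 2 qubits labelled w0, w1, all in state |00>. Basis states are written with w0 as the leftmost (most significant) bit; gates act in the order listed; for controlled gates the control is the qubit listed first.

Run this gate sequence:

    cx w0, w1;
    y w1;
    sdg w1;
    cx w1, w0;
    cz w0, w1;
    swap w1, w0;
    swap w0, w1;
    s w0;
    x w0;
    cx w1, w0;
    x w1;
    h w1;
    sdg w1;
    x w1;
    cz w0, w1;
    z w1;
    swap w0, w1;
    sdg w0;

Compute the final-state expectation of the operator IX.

In the final state, IX has expectation 0.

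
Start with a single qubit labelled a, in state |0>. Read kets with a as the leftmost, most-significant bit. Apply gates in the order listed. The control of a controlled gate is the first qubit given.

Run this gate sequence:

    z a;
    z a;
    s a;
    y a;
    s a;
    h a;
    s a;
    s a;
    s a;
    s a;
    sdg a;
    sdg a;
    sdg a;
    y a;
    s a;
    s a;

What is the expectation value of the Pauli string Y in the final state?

The expectation value of Y is 1. Key observation: the block from step 8 through step 13 cancels to the identity and can be dropped.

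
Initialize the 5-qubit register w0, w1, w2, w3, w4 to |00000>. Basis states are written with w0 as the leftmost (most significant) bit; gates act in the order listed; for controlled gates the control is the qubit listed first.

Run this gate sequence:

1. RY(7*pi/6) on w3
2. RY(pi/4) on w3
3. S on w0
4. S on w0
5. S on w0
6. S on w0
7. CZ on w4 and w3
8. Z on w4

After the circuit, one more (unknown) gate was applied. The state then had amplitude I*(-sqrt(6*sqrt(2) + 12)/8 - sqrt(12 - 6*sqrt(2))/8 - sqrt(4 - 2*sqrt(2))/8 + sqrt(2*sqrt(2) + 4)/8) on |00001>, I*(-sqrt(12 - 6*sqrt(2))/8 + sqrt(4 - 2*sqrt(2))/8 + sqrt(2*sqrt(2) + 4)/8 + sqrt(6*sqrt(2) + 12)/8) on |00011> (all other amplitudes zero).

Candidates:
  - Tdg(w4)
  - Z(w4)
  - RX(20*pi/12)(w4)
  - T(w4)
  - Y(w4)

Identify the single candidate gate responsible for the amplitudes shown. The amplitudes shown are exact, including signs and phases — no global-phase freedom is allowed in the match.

The applied gate was Y(w4). Key observation: steps 3-6 multiply out to the identity, so the circuit reduces to the remaining gates.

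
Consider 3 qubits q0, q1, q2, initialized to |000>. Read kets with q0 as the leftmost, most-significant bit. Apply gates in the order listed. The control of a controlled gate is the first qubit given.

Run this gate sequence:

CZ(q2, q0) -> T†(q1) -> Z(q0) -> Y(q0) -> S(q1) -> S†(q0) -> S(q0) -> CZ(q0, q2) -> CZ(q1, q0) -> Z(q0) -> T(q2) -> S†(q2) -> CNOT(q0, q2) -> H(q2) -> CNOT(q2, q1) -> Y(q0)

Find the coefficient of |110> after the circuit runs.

The amplitude on |110> is 0.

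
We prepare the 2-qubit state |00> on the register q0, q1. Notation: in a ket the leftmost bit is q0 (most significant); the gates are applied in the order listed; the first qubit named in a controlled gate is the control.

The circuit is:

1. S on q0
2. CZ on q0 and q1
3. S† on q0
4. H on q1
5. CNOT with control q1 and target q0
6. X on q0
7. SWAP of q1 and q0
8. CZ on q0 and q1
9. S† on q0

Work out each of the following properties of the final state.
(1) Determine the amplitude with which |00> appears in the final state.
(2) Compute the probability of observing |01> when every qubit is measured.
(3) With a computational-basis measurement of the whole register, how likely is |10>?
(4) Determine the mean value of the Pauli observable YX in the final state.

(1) The amplitude on |00> is 0.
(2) The probability of measuring |01> is 1/2.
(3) Outcome |10> occurs with probability 1/2.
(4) The observable YX averages to -1.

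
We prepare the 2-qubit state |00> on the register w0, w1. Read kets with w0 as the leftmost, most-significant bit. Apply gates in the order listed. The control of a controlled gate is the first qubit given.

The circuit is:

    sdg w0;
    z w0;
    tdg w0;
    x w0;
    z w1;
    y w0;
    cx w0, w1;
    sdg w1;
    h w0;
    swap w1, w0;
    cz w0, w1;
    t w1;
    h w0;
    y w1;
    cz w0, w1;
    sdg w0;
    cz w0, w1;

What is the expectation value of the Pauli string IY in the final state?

The expectation value of IY is sqrt(2)/2.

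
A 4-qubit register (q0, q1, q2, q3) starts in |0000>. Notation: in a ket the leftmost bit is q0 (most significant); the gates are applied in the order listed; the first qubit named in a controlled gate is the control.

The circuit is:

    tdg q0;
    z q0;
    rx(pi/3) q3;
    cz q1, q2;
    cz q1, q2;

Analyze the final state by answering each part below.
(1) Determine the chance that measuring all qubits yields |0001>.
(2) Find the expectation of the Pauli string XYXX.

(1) A full measurement returns |0001> with probability 1/4.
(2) In the final state, XYXX has expectation 0.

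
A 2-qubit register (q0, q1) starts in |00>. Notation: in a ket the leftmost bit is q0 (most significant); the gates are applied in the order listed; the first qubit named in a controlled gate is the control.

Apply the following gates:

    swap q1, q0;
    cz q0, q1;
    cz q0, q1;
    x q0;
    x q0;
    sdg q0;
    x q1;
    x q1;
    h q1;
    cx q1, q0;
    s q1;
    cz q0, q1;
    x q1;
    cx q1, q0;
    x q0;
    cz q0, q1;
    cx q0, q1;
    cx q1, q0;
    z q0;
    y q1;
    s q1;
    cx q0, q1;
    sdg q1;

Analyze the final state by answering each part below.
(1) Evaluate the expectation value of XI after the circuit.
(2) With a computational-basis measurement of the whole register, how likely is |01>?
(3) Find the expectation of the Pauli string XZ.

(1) The observable XI averages to 1.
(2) The probability of measuring |01> is 1/2.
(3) In the final state, XZ has expectation -1.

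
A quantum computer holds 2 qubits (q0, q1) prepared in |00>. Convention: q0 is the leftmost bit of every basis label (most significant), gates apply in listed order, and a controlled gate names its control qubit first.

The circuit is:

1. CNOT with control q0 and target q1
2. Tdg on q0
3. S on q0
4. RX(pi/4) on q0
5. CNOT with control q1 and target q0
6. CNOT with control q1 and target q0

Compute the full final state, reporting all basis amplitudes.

After the circuit, the state carries amplitude sqrt(sqrt(2) + 2)/2 on |00>, 0 on |01>, -I*sqrt(2 - sqrt(2))/2 on |10>, 0 on |11>. Key observation: steps 5-6 multiply out to the identity, so the circuit reduces to the remaining gates.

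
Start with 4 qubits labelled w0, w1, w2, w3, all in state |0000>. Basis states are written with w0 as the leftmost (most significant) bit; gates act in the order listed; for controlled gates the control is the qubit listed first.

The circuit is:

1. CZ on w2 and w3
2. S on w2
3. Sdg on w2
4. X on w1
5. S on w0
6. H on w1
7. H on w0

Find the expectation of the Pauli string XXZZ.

The observable XXZZ averages to -1.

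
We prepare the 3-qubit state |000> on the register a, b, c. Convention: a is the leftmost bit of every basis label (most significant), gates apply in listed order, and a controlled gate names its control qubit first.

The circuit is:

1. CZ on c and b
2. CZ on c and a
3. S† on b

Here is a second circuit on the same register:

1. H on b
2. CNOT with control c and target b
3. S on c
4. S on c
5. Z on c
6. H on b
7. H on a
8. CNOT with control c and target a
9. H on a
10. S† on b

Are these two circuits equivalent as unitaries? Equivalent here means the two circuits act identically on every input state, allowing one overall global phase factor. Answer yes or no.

Yes — the two circuits implement the same unitary up to a global phase.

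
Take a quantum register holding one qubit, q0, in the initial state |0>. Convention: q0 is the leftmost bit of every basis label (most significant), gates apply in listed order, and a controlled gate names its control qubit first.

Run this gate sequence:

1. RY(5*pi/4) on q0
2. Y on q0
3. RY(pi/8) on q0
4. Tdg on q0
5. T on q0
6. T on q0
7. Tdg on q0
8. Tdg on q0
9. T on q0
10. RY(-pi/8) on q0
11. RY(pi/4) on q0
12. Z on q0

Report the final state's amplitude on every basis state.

The final amplitudes are -sqrt(2)*I/2 on |0>, 2*I*sqrt(1/2 - sqrt(2)/4)*sqrt(sqrt(2)/4 + 1/2)*sin(pi/16)**2 + 2*I*sqrt(1/2 - sqrt(2)/4)*sqrt(sqrt(2)/4 + 1/2)*cos(pi/16)**2 on |1>. Key observation: steps 3-10 multiply out to the identity, so the circuit reduces to the remaining gates.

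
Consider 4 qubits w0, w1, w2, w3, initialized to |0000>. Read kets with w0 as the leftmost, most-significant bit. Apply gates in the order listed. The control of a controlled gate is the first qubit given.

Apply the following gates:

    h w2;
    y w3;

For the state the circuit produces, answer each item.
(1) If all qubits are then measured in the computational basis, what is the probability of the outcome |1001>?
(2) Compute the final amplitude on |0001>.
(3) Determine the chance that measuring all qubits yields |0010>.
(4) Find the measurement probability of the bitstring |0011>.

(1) A full measurement returns |1001> with probability 0.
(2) The amplitude on |0001> is sqrt(2)*I/2.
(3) Outcome |0010> occurs with probability 0.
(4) Outcome |0011> occurs with probability 1/2.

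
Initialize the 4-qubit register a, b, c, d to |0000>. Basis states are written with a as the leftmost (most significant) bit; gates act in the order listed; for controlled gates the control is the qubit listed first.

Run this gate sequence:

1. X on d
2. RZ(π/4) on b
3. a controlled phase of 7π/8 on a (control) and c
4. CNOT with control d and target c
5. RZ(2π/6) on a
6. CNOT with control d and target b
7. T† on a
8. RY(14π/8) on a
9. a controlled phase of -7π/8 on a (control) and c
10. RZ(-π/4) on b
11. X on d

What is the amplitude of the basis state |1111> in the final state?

The final state's coefficient on |1111> equals 0.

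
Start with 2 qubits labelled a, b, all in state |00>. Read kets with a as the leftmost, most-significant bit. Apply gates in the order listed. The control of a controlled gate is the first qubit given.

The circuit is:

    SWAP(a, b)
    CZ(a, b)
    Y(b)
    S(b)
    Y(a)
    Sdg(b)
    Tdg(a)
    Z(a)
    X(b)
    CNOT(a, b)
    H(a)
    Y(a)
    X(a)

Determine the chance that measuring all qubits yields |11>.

Outcome |11> occurs with probability 1/2.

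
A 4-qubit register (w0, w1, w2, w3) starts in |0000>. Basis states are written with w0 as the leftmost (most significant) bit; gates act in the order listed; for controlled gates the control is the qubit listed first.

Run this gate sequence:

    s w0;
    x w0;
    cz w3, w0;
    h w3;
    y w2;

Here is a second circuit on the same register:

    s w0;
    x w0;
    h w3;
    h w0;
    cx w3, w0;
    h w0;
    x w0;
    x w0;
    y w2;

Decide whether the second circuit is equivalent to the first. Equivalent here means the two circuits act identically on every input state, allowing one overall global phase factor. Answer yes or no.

No, they are not equivalent — no single phase factor reconciles the two unitaries.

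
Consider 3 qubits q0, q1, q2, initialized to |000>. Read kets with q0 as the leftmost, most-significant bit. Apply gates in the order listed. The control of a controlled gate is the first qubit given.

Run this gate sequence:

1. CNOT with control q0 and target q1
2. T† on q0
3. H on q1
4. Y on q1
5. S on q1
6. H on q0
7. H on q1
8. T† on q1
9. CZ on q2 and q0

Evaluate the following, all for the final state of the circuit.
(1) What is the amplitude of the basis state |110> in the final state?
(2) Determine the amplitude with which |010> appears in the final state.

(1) The final state's coefficient on |110> equals sqrt(2)*(-1 + I)*exp(3*I*pi/4)/4.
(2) The final state's coefficient on |010> equals sqrt(2)*(-1 + I)*exp(3*I*pi/4)/4.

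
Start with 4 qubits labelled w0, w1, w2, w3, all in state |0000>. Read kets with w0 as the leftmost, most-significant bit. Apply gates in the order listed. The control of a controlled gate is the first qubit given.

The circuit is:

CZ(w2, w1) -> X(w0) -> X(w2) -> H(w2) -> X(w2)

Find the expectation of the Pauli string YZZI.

The observable YZZI averages to 0.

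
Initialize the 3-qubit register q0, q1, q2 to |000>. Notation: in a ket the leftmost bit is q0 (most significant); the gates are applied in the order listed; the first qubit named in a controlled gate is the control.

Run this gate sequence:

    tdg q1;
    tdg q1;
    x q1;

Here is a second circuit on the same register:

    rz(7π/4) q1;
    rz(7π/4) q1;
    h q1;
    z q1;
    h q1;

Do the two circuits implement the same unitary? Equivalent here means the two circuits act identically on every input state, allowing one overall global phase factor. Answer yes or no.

Yes, they are equivalent — the unitaries differ by at most a global phase.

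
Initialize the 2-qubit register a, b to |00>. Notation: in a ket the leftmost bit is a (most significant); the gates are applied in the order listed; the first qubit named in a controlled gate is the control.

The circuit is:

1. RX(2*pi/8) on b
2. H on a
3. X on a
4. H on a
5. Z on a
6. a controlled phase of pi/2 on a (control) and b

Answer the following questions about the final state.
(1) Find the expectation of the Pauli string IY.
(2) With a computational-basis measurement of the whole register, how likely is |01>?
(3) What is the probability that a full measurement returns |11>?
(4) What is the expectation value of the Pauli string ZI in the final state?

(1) The expectation value of IY is -sqrt(2)/2. Key observation: the block from step 2 through step 5 cancels to the identity and can be dropped.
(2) The probability of measuring |01> is 1/2 - sqrt(2)/4.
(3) Outcome |11> occurs with probability 0.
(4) In the final state, ZI has expectation 1.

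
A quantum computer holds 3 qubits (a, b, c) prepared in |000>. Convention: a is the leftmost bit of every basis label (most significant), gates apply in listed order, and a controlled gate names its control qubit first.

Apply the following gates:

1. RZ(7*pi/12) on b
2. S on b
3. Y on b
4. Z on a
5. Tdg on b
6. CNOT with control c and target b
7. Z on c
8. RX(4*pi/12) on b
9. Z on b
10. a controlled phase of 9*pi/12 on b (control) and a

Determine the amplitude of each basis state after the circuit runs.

The final amplitudes are -exp(11*I*pi/24)/2 on |000>, sqrt(3)*exp(23*I*pi/24)/2 on |010>, and 0 on every other basis state.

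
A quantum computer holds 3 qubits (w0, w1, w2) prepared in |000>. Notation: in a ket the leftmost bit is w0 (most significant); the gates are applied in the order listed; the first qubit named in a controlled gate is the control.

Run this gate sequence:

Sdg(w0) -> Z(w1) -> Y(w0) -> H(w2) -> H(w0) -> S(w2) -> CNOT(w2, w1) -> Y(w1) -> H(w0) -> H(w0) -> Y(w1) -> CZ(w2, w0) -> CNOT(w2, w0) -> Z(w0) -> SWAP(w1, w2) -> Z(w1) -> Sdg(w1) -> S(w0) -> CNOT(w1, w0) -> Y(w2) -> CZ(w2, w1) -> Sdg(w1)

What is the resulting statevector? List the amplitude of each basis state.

The resulting statevector has amplitude 0 on |000>, -1/2 on |001>, 1/2 on |010>, 0 on |011>, 0 on |100>, -I/2 on |101>, I/2 on |110>, 0 on |111>.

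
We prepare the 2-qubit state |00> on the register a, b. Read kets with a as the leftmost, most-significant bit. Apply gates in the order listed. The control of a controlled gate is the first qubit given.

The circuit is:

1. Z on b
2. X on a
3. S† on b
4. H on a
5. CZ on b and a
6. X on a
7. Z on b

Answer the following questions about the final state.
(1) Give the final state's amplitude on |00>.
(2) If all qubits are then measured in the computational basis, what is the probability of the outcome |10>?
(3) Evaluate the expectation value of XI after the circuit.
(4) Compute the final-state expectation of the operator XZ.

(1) |00> carries amplitude -sqrt(2)/2 in the final state.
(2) The probability of measuring |10> is 1/2.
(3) The observable XI averages to -1.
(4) The observable XZ averages to -1.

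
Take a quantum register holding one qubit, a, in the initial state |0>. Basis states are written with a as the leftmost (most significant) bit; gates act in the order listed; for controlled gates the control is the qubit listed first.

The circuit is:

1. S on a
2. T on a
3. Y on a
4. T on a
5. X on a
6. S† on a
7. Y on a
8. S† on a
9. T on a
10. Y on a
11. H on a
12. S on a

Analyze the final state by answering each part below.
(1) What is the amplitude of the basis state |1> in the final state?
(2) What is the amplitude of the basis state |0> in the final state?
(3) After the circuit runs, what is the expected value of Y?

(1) The final state's coefficient on |1> equals -sqrt(2)/2.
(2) The amplitude on |0> is sqrt(2)*I/2.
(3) In the final state, Y has expectation 1.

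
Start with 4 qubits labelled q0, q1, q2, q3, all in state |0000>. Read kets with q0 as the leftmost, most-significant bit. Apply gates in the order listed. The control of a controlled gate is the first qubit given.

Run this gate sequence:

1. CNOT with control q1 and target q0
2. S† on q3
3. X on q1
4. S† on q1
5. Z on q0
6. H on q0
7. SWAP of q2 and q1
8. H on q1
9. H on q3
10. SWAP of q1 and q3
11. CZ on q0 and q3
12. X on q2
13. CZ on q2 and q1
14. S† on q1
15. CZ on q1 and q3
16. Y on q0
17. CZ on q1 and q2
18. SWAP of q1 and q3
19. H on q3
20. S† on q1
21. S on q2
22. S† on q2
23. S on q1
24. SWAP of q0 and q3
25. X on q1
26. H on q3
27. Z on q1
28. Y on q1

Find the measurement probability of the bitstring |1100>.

The probability of measuring |1100> is 1/4. Key observation: steps 21-22 multiply out to the identity, so the circuit reduces to the remaining gates.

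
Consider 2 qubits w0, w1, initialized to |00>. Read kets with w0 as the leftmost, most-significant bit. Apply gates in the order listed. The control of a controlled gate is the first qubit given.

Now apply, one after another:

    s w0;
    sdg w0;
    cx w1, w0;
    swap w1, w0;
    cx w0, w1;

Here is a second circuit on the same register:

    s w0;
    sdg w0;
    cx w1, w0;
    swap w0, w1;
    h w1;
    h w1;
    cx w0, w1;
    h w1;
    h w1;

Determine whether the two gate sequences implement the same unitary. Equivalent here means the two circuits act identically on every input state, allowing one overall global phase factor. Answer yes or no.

Yes, they are equivalent — the unitaries differ by at most a global phase.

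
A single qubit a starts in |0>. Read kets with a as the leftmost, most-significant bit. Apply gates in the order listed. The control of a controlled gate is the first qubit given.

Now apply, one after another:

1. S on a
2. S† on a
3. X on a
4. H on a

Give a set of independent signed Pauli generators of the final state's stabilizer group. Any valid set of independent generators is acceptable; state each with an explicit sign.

The stabilizer group can be generated by -X, among other valid generating sets. Key observation: the block from step 1 through step 2 cancels to the identity and can be dropped.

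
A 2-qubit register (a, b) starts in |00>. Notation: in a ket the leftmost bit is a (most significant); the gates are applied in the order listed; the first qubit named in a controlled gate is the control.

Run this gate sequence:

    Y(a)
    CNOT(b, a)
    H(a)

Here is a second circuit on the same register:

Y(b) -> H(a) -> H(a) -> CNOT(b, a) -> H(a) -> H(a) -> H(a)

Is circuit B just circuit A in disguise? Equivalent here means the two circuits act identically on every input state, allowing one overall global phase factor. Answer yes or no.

No: there is an input state on which the two circuits produce genuinely different outputs (not merely differing by a phase).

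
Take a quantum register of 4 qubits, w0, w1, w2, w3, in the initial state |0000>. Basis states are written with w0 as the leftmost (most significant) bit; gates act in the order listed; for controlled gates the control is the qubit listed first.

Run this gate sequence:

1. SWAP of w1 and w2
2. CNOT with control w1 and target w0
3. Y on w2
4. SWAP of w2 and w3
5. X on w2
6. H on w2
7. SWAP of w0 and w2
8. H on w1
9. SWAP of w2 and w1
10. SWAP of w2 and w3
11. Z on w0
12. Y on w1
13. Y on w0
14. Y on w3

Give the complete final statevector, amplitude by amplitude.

The resulting statevector has amplitude 1/2 on |0110>, -1/2 on |0111>, -1/2 on |1110>, 1/2 on |1111>, and 0 on every other basis state.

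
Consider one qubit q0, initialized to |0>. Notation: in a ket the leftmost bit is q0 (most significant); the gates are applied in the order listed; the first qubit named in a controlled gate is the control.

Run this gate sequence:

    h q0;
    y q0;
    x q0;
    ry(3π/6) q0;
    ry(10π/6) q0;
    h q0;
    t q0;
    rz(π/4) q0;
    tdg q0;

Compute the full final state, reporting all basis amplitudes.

The resulting statevector has amplitude (-sqrt(6) + sqrt(2))*exp(3*I*pi/8)/4 on |0>, (-sqrt(6) - sqrt(2))*exp(5*I*pi/8)/4 on |1>.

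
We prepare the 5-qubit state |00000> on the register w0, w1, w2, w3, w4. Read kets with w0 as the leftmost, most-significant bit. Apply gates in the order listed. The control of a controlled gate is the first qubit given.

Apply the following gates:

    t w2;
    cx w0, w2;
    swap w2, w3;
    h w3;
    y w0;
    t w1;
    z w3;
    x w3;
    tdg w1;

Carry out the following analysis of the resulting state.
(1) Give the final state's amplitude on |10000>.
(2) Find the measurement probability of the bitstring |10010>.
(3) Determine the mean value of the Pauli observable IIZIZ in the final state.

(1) The amplitude on |10000> is -sqrt(2)*I/2.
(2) Outcome |10010> occurs with probability 1/2.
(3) The expectation value of IIZIZ is 1.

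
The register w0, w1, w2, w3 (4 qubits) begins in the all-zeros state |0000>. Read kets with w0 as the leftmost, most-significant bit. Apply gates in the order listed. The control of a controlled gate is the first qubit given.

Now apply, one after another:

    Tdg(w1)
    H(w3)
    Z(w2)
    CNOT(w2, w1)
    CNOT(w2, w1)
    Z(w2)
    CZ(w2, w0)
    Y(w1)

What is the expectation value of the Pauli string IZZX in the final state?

The expectation value of IZZX is -1.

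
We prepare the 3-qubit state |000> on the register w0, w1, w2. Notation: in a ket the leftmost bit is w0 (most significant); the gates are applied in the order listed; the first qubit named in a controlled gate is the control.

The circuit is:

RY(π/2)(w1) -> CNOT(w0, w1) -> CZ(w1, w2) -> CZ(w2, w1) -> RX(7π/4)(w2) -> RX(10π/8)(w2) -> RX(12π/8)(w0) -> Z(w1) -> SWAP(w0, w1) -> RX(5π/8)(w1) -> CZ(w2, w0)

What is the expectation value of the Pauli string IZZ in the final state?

In the final state, IZZ has expectation -sqrt(sqrt(2) + 2)/2.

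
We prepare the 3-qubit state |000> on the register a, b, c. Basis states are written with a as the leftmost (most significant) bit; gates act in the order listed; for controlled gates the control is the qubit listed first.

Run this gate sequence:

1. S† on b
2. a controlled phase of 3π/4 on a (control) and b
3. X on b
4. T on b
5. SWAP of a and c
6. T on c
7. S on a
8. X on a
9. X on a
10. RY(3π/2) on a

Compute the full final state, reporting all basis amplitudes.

The final amplitudes are -sqrt(2)*exp(I*pi/4)/2 on |010>, sqrt(2)*exp(I*pi/4)/2 on |110>, and 0 on every other basis state. Key observation: steps 8-9 multiply out to the identity, so the circuit reduces to the remaining gates.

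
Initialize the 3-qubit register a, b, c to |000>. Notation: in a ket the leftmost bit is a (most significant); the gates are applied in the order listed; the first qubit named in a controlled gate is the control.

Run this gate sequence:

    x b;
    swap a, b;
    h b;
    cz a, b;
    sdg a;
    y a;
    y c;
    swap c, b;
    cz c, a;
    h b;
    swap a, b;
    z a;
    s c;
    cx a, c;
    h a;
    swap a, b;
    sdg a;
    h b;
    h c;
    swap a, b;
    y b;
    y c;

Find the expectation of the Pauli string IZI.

The observable IZI averages to -1.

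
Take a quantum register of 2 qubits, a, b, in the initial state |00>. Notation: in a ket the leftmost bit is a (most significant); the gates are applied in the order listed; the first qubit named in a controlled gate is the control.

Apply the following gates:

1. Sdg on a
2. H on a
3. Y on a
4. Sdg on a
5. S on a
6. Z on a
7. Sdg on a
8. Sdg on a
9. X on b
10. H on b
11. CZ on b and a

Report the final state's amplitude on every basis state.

The final amplitudes are -I/2 on |00>, I/2 on |01>, I/2 on |10>, I/2 on |11>.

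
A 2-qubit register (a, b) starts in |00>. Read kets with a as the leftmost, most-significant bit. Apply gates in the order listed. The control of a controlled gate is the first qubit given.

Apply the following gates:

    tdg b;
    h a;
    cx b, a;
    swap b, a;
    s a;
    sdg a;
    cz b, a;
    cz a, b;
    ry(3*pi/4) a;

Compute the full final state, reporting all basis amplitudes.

The resulting statevector has amplitude sqrt(4 - 2*sqrt(2))/4 on |00>, sqrt(4 - 2*sqrt(2))/4 on |01>, sqrt(2*sqrt(2) + 4)/4 on |10>, sqrt(2*sqrt(2) + 4)/4 on |11>. Key observation: gates 5-6 undo each other exactly, leaving only the rest of the circuit to track.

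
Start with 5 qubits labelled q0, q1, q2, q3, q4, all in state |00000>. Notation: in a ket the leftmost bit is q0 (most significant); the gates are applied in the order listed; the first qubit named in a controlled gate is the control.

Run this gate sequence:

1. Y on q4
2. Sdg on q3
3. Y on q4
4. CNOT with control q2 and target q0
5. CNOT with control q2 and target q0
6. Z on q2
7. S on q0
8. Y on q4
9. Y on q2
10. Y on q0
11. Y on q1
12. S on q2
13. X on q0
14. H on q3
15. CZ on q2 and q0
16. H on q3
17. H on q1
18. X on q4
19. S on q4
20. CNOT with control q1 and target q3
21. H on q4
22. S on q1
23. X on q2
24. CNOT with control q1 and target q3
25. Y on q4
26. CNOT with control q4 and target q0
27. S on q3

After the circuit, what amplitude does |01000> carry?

The amplitude on |01000> is -I/2. Key observation: steps 4-5 multiply out to the identity, so the circuit reduces to the remaining gates.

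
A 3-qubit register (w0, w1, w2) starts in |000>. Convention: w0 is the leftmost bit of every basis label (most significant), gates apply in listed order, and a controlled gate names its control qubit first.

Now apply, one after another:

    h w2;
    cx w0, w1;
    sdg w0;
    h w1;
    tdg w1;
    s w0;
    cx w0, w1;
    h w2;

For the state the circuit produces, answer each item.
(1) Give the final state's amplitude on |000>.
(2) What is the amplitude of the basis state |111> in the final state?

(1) |000> carries amplitude sqrt(2)/2 in the final state.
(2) The final state's coefficient on |111> equals 0.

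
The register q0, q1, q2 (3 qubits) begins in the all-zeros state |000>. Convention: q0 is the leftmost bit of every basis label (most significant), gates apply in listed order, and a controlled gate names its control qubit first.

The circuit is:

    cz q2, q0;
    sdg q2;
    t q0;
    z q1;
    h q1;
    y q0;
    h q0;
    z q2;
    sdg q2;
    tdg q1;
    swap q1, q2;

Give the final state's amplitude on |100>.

The final state's coefficient on |100> equals -I/2.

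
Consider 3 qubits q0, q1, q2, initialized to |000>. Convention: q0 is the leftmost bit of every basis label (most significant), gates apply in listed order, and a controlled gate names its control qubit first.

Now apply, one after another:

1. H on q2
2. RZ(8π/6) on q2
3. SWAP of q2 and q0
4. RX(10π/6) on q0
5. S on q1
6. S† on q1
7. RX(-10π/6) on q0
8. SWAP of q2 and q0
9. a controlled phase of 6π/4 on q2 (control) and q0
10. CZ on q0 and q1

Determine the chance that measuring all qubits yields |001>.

The probability of measuring |001> is 1/2. Key observation: gates 3-8 undo each other exactly, leaving only the rest of the circuit to track.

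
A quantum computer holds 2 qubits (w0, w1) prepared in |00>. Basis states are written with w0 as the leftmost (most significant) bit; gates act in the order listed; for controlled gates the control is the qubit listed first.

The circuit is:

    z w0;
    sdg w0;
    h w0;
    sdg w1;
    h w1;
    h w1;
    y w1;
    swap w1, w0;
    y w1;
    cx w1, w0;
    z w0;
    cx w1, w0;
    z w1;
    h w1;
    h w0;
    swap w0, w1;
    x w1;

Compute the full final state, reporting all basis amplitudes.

After the circuit, the state carries amplitude 0 on |00>, 0 on |01>, sqrt(2)/2 on |10>, -sqrt(2)/2 on |11>.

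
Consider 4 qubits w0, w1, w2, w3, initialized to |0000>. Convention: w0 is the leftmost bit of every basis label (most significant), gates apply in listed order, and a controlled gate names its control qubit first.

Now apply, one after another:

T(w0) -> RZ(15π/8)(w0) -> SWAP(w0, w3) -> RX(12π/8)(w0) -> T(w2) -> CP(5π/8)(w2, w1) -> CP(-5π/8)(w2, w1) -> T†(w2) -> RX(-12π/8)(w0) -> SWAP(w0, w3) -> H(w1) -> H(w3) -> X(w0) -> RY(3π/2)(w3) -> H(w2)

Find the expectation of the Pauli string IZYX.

The observable IZYX averages to 0. Key observation: steps 3-10 multiply out to the identity, so the circuit reduces to the remaining gates.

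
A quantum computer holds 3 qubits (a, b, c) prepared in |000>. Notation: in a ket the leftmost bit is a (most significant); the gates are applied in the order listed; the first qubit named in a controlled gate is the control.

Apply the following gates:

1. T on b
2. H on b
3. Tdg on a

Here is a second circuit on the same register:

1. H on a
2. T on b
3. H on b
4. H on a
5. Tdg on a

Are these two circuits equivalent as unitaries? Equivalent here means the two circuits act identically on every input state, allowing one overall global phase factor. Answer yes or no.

Yes — the two circuits implement the same unitary up to a global phase.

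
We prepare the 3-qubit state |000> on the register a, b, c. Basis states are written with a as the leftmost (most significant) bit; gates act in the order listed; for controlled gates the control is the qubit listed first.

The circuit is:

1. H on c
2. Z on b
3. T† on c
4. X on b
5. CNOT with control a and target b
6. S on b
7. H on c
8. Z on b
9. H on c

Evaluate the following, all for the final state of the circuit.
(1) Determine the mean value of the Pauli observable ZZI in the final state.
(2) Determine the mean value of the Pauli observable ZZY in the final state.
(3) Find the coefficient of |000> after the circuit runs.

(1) The expectation value of ZZI is -1.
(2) The expectation value of ZZY is sqrt(2)/2.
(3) The amplitude on |000> is 0.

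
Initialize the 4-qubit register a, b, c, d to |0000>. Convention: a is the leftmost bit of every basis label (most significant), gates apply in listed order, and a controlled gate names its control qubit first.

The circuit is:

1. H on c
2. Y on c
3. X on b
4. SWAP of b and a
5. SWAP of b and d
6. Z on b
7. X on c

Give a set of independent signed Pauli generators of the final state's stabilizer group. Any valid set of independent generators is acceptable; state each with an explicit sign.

The stabilizer group can be generated by -IIXI, -ZIII, +IZII, +IIIZ, among other valid generating sets.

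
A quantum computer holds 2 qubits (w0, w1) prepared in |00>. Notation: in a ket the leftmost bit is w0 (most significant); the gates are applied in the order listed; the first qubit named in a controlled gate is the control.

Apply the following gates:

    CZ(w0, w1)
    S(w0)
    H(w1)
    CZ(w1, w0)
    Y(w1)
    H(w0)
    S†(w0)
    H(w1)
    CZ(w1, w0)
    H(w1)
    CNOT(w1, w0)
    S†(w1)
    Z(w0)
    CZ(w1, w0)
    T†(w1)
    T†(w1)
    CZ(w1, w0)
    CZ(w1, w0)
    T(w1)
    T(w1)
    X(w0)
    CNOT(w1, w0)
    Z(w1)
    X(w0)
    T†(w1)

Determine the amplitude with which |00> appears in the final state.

The final state's coefficient on |00> equals -I/2.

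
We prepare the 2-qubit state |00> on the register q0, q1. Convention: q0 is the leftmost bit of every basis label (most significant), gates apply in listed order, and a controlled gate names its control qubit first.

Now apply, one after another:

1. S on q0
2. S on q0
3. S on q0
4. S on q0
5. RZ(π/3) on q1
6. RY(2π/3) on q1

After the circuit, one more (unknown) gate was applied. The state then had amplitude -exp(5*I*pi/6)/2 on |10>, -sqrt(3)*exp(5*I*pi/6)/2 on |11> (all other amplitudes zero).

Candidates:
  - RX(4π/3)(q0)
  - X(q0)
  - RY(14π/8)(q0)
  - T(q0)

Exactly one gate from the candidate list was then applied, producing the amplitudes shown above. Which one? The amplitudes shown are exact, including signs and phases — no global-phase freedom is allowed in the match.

The applied gate was X(q0). Key observation: gates 1-4 undo each other exactly, leaving only the rest of the circuit to track.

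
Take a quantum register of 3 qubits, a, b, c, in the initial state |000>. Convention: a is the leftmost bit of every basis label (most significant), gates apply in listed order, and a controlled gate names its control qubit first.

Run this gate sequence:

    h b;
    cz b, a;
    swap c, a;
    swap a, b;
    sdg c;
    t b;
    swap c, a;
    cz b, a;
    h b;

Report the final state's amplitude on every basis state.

After the circuit, the state carries amplitude 1/2 on |000>, 1/2 on |001>, 1/2 on |010>, 1/2 on |011>, 0 on |100>, 0 on |101>, 0 on |110>, 0 on |111>.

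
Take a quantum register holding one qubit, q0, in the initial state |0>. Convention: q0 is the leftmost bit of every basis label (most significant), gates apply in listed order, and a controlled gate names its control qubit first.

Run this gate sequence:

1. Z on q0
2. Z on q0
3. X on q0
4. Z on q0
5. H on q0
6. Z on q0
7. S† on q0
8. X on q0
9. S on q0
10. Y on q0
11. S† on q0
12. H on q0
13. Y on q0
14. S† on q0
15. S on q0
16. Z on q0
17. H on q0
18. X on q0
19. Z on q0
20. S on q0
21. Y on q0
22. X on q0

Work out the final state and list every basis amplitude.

The resulting statevector has amplitude -sqrt(2)*I/2 on |0>, -sqrt(2)*I/2 on |1>.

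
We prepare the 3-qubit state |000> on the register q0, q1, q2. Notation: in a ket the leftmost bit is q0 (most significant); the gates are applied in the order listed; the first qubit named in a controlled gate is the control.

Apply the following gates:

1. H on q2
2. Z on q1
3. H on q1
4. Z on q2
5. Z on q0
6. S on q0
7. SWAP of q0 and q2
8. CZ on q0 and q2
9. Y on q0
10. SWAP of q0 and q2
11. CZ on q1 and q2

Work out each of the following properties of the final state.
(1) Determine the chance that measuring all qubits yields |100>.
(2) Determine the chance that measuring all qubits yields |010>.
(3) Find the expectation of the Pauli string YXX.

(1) The probability of measuring |100> is 0.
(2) Outcome |010> occurs with probability 1/4.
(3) The expectation value of YXX is 0.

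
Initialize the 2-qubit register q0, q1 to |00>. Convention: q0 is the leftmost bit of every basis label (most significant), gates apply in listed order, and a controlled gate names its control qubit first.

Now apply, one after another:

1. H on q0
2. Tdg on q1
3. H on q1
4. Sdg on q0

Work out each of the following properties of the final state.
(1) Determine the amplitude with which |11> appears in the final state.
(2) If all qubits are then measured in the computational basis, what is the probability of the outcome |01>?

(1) |11> carries amplitude -I/2 in the final state.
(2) A full measurement returns |01> with probability 1/4.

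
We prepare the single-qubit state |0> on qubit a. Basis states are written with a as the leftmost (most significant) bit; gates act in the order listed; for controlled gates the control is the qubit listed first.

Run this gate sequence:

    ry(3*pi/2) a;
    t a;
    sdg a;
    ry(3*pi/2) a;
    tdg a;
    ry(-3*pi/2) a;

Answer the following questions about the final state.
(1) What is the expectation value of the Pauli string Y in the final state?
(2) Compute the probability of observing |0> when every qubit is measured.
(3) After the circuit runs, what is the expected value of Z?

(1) The expectation value of Y is 1/2.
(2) A full measurement returns |0> with probability 1/4.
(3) In the final state, Z has expectation -1/2.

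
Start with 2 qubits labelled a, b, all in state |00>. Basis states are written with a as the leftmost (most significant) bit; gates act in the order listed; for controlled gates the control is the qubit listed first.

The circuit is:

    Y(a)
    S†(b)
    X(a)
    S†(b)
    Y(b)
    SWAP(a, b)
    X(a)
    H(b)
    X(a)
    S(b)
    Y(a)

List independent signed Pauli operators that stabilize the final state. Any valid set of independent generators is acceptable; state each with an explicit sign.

The stabilizer group can be generated by +IY, +ZI, among other valid generating sets.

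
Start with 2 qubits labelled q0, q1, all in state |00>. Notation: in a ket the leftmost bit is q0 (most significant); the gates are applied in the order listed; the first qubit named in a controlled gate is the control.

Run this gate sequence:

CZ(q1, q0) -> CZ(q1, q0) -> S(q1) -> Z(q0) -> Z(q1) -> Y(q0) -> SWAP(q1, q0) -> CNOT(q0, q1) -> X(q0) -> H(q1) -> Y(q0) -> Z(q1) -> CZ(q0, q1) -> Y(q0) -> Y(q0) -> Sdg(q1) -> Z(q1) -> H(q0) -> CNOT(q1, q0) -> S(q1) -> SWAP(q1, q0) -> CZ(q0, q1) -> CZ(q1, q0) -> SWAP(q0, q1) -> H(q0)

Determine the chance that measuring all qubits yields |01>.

Outcome |01> occurs with probability 1/2.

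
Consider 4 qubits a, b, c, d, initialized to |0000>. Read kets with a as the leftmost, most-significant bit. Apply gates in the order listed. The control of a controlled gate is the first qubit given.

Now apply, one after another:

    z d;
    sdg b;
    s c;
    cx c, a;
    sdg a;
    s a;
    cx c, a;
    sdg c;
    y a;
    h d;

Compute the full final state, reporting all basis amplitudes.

The resulting statevector has amplitude sqrt(2)*I/2 on |1000>, sqrt(2)*I/2 on |1001>, and 0 on every other basis state. Key observation: the block from step 3 through step 8 cancels to the identity and can be dropped.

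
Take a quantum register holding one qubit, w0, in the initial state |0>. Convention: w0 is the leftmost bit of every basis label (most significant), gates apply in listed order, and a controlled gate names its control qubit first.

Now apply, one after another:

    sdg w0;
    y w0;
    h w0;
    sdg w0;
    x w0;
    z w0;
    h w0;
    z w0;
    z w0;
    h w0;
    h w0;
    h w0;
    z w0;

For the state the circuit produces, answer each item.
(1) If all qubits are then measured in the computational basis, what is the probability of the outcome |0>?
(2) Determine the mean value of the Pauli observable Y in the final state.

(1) A full measurement returns |0> with probability 1/2. Key observation: the block from step 7 through step 10 cancels to the identity and can be dropped.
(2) The observable Y averages to -1.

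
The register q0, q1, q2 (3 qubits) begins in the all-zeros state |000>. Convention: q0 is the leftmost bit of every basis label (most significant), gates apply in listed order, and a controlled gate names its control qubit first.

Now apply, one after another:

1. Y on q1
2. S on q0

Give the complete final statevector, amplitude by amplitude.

After the circuit, the state carries amplitude I on |010>, and 0 on every other basis state.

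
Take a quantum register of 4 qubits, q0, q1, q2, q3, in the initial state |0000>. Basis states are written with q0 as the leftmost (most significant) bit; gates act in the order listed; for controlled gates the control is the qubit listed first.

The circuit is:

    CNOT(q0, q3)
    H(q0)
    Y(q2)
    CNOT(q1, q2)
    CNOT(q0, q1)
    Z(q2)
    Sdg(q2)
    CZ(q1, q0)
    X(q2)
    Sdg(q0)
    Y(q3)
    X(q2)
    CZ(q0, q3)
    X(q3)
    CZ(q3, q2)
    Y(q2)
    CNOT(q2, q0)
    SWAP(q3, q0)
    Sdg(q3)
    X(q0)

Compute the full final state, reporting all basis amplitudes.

The final amplitudes are -sqrt(2)/2 on |1000>, sqrt(2)/2 on |1101>, and 0 on every other basis state.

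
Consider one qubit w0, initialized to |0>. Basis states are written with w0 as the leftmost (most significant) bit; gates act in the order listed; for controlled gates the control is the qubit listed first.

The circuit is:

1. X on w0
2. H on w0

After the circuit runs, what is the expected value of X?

The observable X averages to -1.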